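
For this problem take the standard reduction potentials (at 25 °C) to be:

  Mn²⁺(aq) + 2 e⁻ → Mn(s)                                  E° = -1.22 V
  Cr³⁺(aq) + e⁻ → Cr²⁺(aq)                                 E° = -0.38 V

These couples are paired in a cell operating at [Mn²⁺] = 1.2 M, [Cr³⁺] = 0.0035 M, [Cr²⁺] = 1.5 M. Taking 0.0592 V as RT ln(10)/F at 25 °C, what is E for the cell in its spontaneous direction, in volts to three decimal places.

+0.682 V

Cr³⁺/Cr²⁺ is the cathode (higher E°), Mn²⁺/Mn the anode: E°cell = -0.38 − (-1.22) = +0.84 V, n = 2.
Overall: 2 Cr³⁺(aq) + Mn(s) → 2 Cr²⁺(aq) + Mn²⁺(aq)
Q = [Cr²⁺]^2·[Mn²⁺] / ([Cr³⁺]^2); log Q = 5.343.
E = E° − (0.0592/n) log Q = +0.84 − (0.0592/2)(5.343) = +0.682 V.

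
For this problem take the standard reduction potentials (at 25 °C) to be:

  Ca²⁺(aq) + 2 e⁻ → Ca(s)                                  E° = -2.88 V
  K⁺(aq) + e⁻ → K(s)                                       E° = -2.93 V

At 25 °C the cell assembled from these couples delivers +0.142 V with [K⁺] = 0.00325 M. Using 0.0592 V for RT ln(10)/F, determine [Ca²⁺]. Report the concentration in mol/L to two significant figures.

Ca²⁺/Ca is the cathode, K⁺/K the anode: E°cell = +0.05 V, n = 2.
Overall reaction: Ca²⁺(aq) + 2 K(s) → Ca(s) + 2 K⁺(aq); Q = [K⁺]^2/[Ca²⁺]^1.
From E = E° − (0.0592/n) log Q: log Q = (E° − E)·n/0.0592 = (+0.05 − (+0.142))·2/0.0592 = -3.1081.
So 1·log[Ca²⁺] = 2·log(0.00325) − log Q = -4.9762 − (-3.1081) = -1.8681; [Ca²⁺] = 10^(-1.8681) ≈ 0.014 M.

0.014 M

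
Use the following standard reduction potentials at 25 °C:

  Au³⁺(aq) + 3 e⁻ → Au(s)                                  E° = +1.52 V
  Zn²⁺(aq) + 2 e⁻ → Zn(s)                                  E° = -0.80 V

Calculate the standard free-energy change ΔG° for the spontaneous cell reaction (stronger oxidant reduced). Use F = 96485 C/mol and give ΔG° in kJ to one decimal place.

-1343.1 kJ

Au³⁺/Au (E° = +1.52 V) is the cathode; Zn²⁺/Zn (E° = -0.80 V) is the anode, so E°cell = +2.32 V.
Balancing electrons gives n = 6 (lcm of 3 and 2).
ΔG° = −nFE° = −(6)(96485)(+2.32) = -1,343,071 J = -1343.1 kJ.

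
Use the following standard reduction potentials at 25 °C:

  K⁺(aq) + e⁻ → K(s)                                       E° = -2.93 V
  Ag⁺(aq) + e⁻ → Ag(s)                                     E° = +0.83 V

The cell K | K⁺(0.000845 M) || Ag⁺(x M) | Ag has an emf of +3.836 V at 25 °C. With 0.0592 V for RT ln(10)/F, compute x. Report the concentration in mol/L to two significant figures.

Ag⁺/Ag is the cathode, K⁺/K the anode: E°cell = +3.76 V, n = 1.
Overall reaction: Ag⁺(aq) + K(s) → Ag(s) + K⁺(aq); Q = [K⁺]^1/[Ag⁺]^1.
From E = E° − (0.0592/n) log Q: log Q = (E° − E)·n/0.0592 = (+3.76 − (+3.836))·1/0.0592 = -1.2838.
So 1·log[Ag⁺] = 1·log(0.000845) − log Q = -3.0731 − (-1.2838) = -1.7893; [Ag⁺] = 10^(-1.7893) ≈ 0.016 M.

0.016 M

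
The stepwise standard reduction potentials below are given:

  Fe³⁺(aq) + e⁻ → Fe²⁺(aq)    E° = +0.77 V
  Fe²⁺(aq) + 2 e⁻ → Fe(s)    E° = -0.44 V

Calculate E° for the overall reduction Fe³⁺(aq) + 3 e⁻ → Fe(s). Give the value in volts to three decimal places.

Standard free energies of sequential steps add: ΔG°₃ = ΔG°₁ + ΔG°₂, so n₃E°₃ = n₁E°₁ + n₂E°₂.
E°₃ = (1×+0.77 + 2×-0.44) / 3 = (-0.110) / 3 = -0.037 V.

-0.037 V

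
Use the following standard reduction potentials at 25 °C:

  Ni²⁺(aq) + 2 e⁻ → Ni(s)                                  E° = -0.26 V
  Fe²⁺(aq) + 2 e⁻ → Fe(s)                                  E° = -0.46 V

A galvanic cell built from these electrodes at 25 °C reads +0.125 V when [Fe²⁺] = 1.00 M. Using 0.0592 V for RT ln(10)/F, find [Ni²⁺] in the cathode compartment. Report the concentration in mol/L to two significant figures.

0.0029 M

Ni²⁺/Ni is the cathode, Fe²⁺/Fe the anode: E°cell = +0.20 V, n = 2.
Overall reaction: Ni²⁺(aq) + Fe(s) → Ni(s) + Fe²⁺(aq); Q = [Fe²⁺]^1/[Ni²⁺]^1.
From E = E° − (0.0592/n) log Q: log Q = (E° − E)·n/0.0592 = (+0.20 − (+0.125))·2/0.0592 = 2.5338.
So 1·log[Ni²⁺] = 1·log(1) − log Q = 0.0000 − (2.5338) = -2.5338; [Ni²⁺] = 10^(-2.5338) ≈ 0.0029 M.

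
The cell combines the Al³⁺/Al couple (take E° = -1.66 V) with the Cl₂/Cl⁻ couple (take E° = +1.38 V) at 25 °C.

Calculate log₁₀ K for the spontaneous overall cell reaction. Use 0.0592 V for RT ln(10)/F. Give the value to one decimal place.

308.1

Cathode: Cl₂/Cl⁻; anode: Al³⁺/Al. E°cell = +3.04 V, n = 6.
log K = nE°cell / 0.0592 = (6)(+3.04) / 0.0592 = 308.1.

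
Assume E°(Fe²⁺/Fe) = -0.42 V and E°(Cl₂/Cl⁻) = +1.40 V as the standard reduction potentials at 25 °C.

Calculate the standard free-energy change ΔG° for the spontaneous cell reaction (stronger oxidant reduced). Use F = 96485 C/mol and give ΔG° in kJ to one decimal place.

Cl₂/Cl⁻ (E° = +1.40 V) is the cathode; Fe²⁺/Fe (E° = -0.42 V) is the anode, so E°cell = +1.82 V.
Balancing electrons gives n = 2 (lcm of 2 and 2).
ΔG° = −nFE° = −(2)(96485)(+1.82) = -351,205 J = -351.2 kJ.

-351.2 kJ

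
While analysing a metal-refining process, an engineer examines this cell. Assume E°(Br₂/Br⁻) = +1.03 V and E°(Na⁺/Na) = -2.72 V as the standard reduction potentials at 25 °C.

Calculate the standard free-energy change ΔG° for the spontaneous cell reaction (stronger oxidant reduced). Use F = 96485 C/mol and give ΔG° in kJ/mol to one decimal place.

Br₂/Br⁻ (E° = +1.03 V) is the cathode; Na⁺/Na (E° = -2.72 V) is the anode, so E°cell = +3.75 V.
Balancing electrons gives n = 2 (lcm of 2 and 1).
ΔG° = −nFE° = −(2)(96485)(+3.75) = -723,638 J = -723.6 kJ/mol.

-723.6 kJ/mol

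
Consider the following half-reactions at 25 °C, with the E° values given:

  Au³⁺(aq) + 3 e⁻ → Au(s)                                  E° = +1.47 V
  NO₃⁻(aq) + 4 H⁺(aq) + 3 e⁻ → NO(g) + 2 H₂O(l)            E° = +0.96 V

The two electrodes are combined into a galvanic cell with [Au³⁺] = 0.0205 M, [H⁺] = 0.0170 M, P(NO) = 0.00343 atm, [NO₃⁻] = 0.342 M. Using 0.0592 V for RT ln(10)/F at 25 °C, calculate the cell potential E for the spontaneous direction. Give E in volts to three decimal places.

+0.577 V

Au³⁺/Au is the cathode (higher E°), NO₃⁻/NO the anode: E°cell = +1.47 − (+0.96) = +0.51 V, n = 3.
Overall: Au³⁺(aq) + NO(g) + 2 H₂O(l) → Au(s) + NO₃⁻(aq) + 4 H⁺(aq)
Q = [NO₃⁻]·[H⁺]^4 / ([Au³⁺]·P(NO)); log Q = -3.391.
E = E° − (0.0592/n) log Q = +0.51 − (0.0592/3)(-3.391) = +0.577 V.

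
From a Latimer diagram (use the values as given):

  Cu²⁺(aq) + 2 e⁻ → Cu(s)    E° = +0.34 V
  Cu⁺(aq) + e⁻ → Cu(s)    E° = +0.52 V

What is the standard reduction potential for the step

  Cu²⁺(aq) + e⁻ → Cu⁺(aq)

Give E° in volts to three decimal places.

Sequential free energies add, so n₃E°₃ = n₁E°₁ + n₂E°₂.
With n₃ = 2, and the known step contributing 1×(+0.52) V, the unknown satisfies 1·E° = 2×(+0.34) − 1×(+0.52) = +0.160.
E° = +0.160 / 1 = +0.160 V.

+0.160 V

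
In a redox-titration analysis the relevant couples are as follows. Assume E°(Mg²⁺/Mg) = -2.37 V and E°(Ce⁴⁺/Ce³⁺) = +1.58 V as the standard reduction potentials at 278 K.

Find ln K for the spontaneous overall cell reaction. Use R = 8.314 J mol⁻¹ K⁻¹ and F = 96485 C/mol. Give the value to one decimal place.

Cathode: Ce⁴⁺/Ce³⁺; anode: Mg²⁺/Mg. E°cell = (+1.58) − (-2.37) = +3.95 V, with n = 2.
ΔG° = −nFE° = −RT ln K, so ln K = nFE°/(RT) = (2)(96485)(+3.95) / ((8.314)(278)) = 329.786.

329.8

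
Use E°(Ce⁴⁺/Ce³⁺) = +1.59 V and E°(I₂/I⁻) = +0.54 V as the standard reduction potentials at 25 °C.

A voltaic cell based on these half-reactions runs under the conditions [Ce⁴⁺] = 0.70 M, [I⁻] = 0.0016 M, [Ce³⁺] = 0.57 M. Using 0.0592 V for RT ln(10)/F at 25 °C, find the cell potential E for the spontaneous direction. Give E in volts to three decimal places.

+0.890 V

Ce⁴⁺/Ce³⁺ is the cathode (higher E°), I₂/I⁻ the anode: E°cell = +1.59 − (+0.54) = +1.05 V, n = 2.
Overall: 2 Ce⁴⁺(aq) + 2 I⁻(aq) → 2 Ce³⁺(aq) + I₂(s)
Q = [Ce³⁺]^2 / ([Ce⁴⁺]^2·[I⁻]^2); log Q = 5.413.
E = E° − (0.0592/n) log Q = +1.05 − (0.0592/2)(5.413) = +0.890 V.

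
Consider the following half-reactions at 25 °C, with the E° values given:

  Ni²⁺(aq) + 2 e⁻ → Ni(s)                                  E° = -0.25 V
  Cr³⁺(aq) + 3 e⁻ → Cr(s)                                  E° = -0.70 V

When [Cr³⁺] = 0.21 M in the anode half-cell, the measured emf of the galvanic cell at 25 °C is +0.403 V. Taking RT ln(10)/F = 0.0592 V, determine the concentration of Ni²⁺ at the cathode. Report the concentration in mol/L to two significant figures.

0.0091 M

Ni²⁺/Ni is the cathode, Cr³⁺/Cr the anode: E°cell = +0.45 V, n = 6.
Overall reaction: 3 Ni²⁺(aq) + 2 Cr(s) → 3 Ni(s) + 2 Cr³⁺(aq); Q = [Cr³⁺]^2/[Ni²⁺]^3.
From E = E° − (0.0592/n) log Q: log Q = (E° − E)·n/0.0592 = (+0.45 − (+0.403))·6/0.0592 = 4.7635.
So 3·log[Ni²⁺] = 2·log(0.21) − log Q = -1.3556 − (4.7635) = -6.1191; log[Ni²⁺] = -6.1191 / 3 = -2.0397; [Ni²⁺] = 10^(-2.0397) ≈ 0.0091 M.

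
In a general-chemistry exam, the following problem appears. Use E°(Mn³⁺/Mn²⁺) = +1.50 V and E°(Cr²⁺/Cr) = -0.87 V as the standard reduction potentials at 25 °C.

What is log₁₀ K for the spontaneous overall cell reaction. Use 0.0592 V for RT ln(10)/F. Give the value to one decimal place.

Cathode: Mn³⁺/Mn²⁺; anode: Cr²⁺/Cr. E°cell = +2.37 V, n = 2.
log K = nE°cell / 0.0592 = (2)(+2.37) / 0.0592 = 80.1.

80.1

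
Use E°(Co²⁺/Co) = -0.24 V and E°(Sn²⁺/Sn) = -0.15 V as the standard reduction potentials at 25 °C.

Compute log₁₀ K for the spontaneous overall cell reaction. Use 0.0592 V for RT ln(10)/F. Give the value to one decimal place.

Cathode: Sn²⁺/Sn; anode: Co²⁺/Co. E°cell = +0.09 V, n = 2.
log K = nE°cell / 0.0592 = (2)(+0.09) / 0.0592 = 3.0.

3.0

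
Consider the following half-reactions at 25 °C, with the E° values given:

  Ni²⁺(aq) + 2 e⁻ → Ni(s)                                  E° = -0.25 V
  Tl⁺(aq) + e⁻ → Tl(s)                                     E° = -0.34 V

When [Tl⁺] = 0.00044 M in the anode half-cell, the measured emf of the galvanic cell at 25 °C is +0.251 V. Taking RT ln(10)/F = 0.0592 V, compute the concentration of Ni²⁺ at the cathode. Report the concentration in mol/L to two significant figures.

0.053 M

Ni²⁺/Ni is the cathode, Tl⁺/Tl the anode: E°cell = +0.09 V, n = 2.
Overall reaction: Ni²⁺(aq) + 2 Tl(s) → Ni(s) + 2 Tl⁺(aq); Q = [Tl⁺]^2/[Ni²⁺]^1.
From E = E° − (0.0592/n) log Q: log Q = (E° − E)·n/0.0592 = (+0.09 − (+0.251))·2/0.0592 = -5.4392.
So 1·log[Ni²⁺] = 2·log(0.00044) − log Q = -6.7131 − (-5.4392) = -1.2739; [Ni²⁺] = 10^(-1.2739) ≈ 0.053 M.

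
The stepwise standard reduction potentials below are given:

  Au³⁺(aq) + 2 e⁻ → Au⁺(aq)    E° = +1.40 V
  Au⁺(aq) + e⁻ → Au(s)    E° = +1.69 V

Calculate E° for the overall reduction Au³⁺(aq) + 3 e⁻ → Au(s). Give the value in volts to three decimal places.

+1.497 V

Standard free energies of sequential steps add: ΔG°₃ = ΔG°₁ + ΔG°₂, so n₃E°₃ = n₁E°₁ + n₂E°₂.
E°₃ = (2×+1.40 + 1×+1.69) / 3 = (+4.490) / 3 = +1.497 V.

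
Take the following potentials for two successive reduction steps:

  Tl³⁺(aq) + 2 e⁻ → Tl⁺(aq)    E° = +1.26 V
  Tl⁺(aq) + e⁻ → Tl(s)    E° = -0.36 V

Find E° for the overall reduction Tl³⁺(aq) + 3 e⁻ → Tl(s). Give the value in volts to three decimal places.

+0.720 V

Standard free energies of sequential steps add: ΔG°₃ = ΔG°₁ + ΔG°₂, so n₃E°₃ = n₁E°₁ + n₂E°₂.
E°₃ = (2×+1.26 + 1×-0.36) / 3 = (+2.160) / 3 = +0.720 V.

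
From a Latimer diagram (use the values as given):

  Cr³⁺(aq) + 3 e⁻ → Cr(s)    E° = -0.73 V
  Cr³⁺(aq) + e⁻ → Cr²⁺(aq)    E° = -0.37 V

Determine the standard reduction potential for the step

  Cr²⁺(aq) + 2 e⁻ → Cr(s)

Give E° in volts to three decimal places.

-0.910 V

Sequential free energies add, so n₃E°₃ = n₁E°₁ + n₂E°₂.
With n₃ = 3, and the known step contributing 1×(-0.37) V, the unknown satisfies 2·E° = 3×(-0.73) − 1×(-0.37) = -1.820.
E° = -1.820 / 2 = -0.910 V.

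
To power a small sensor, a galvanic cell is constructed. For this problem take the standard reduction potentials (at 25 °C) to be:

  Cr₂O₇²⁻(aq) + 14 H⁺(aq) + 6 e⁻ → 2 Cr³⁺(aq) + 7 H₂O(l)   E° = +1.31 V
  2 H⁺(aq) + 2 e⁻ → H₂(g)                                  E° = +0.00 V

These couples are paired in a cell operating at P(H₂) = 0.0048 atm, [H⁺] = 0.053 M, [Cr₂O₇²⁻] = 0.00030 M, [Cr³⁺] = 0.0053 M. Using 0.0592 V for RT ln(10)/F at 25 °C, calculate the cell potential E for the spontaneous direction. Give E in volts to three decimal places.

+1.151 V

Cr₂O₇²⁻/Cr³⁺ is the cathode (higher E°), H⁺/H₂ the anode: E°cell = +1.31 − (+0.00) = +1.31 V, n = 6.
Overall: Cr₂O₇²⁻(aq) + 8 H⁺(aq) + 3 H₂(g) → 2 Cr³⁺(aq) + 7 H₂O(l)
Q = [Cr³⁺]^2 / ([Cr₂O₇²⁻]·[H⁺]^8·P(H₂)^3); log Q = 16.133.
E = E° − (0.0592/n) log Q = +1.31 − (0.0592/6)(16.133) = +1.151 V.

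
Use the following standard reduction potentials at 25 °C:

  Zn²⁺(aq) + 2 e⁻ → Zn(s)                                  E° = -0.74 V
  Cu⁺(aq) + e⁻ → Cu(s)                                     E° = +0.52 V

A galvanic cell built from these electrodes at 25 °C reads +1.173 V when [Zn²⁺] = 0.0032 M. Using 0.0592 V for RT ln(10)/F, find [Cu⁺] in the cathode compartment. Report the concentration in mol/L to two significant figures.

0.0019 M

Cu⁺/Cu is the cathode, Zn²⁺/Zn the anode: E°cell = +1.26 V, n = 2.
Overall reaction: 2 Cu⁺(aq) + Zn(s) → 2 Cu(s) + Zn²⁺(aq); Q = [Zn²⁺]^1/[Cu⁺]^2.
From E = E° − (0.0592/n) log Q: log Q = (E° − E)·n/0.0592 = (+1.26 − (+1.173))·2/0.0592 = 2.9392.
So 2·log[Cu⁺] = 1·log(0.0032) − log Q = -2.4949 − (2.9392) = -5.4341; log[Cu⁺] = -5.4341 / 2 = -2.7170; [Cu⁺] = 10^(-2.7170) ≈ 0.0019 M.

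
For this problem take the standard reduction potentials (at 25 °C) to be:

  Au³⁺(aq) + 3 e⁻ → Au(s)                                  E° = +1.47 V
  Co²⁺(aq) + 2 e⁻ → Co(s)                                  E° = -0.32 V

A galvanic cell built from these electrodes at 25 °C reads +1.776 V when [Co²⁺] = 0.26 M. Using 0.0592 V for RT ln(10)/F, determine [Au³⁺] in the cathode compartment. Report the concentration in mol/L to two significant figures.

0.026 M

Au³⁺/Au is the cathode, Co²⁺/Co the anode: E°cell = +1.79 V, n = 6.
Overall reaction: 2 Au³⁺(aq) + 3 Co(s) → 2 Au(s) + 3 Co²⁺(aq); Q = [Co²⁺]^3/[Au³⁺]^2.
From E = E° − (0.0592/n) log Q: log Q = (E° − E)·n/0.0592 = (+1.79 − (+1.776))·6/0.0592 = 1.4189.
So 2·log[Au³⁺] = 3·log(0.26) − log Q = -1.7551 − (1.4189) = -3.1740; log[Au³⁺] = -3.1740 / 2 = -1.5870; [Au³⁺] = 10^(-1.5870) ≈ 0.026 M.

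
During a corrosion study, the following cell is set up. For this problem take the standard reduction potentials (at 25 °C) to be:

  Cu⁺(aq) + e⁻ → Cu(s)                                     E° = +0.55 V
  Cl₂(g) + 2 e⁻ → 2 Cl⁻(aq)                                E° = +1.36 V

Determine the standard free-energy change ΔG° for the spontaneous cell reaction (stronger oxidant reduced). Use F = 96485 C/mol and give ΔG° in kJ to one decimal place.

-156.3 kJ

Cl₂/Cl⁻ (E° = +1.36 V) is the cathode; Cu⁺/Cu (E° = +0.55 V) is the anode, so E°cell = +0.81 V.
Balancing electrons gives n = 2 (lcm of 2 and 1).
ΔG° = −nFE° = −(2)(96485)(+0.81) = -156,306 J = -156.3 kJ.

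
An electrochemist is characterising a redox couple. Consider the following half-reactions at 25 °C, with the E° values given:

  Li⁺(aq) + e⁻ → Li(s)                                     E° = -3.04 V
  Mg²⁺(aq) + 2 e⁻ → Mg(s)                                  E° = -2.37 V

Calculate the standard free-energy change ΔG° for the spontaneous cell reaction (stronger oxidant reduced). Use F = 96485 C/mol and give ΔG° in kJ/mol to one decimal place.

Mg²⁺/Mg (E° = -2.37 V) is the cathode; Li⁺/Li (E° = -3.04 V) is the anode, so E°cell = +0.67 V.
Balancing electrons gives n = 2 (lcm of 2 and 1).
ΔG° = −nFE° = −(2)(96485)(+0.67) = -129,290 J = -129.3 kJ/mol.

-129.3 kJ/mol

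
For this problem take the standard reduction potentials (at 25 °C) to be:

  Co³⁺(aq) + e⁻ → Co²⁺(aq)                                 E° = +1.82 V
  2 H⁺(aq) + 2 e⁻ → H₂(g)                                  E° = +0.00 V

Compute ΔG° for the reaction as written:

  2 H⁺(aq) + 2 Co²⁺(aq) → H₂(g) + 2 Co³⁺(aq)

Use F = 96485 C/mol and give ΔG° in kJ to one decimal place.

+351.2 kJ

As written, H⁺/H₂ is reduced (cathode) and Co³⁺/Co²⁺ is oxidised (anode), so E°cell = (+0.00) − (+1.82) = -1.82 V.
Balancing electrons gives n = 2.
ΔG° = −nFE° = −(2)(96485)(-1.82) = 351,205 J = +351.2 kJ.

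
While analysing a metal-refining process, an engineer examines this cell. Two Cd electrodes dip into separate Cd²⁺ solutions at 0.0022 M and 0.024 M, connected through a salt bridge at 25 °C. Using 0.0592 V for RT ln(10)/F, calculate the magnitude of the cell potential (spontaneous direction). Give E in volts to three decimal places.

+0.031 V

For a concentration cell E°cell = 0. The 0.024 M side is the cathode (reduction is favoured where [Cd²⁺] is higher).
With n = 2, E = −(0.0592/2) log([Cd²⁺]ₐₙ/[Cd²⁺]꜀ₐₜ) = −(0.0592/2) log(0.0022/0.024) = −(0.0592/2)(-1.038) = +0.031 V.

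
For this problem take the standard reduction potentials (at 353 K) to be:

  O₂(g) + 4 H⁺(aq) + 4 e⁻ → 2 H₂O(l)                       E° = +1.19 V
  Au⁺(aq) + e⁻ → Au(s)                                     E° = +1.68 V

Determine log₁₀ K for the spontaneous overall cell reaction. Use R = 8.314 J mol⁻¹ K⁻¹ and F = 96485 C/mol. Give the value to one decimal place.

Cathode: Au⁺/Au; anode: O₂/H₂O. E°cell = (+1.68) − (+1.19) = +0.49 V, with n = 4.
ΔG° = −nFE° = −RT ln K, so ln K = nFE°/(RT) = (4)(96485)(+0.49) / ((8.314)(353)) = 64.436.
log₁₀ K = 64.436 / ln 10 = 28.0.

28.0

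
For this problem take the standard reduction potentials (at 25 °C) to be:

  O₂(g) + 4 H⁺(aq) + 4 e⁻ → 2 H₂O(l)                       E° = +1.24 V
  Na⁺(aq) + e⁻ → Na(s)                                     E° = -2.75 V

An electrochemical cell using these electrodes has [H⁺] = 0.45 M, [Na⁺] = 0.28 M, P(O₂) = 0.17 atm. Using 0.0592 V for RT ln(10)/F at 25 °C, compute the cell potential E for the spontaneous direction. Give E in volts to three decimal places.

O₂/H₂O is the cathode (higher E°), Na⁺/Na the anode: E°cell = +1.24 − (-2.75) = +3.99 V, n = 4.
Overall: O₂(g) + 4 H⁺(aq) + 4 Na(s) → 2 H₂O(l) + 4 Na⁺(aq)
Q = [Na⁺]^4 / (P(O₂)·[H⁺]^4); log Q = -0.055.
E = E° − (0.0592/n) log Q = +3.99 − (0.0592/4)(-0.055) = +3.991 V.

+3.991 V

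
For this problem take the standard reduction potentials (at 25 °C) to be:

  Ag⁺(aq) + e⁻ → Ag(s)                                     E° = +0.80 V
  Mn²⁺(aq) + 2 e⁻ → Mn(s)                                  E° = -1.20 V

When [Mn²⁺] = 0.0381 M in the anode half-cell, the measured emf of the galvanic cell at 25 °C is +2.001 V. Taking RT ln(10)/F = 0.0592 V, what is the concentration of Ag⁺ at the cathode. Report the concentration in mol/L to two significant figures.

Ag⁺/Ag is the cathode, Mn²⁺/Mn the anode: E°cell = +2.00 V, n = 2.
Overall reaction: 2 Ag⁺(aq) + Mn(s) → 2 Ag(s) + Mn²⁺(aq); Q = [Mn²⁺]^1/[Ag⁺]^2.
From E = E° − (0.0592/n) log Q: log Q = (E° − E)·n/0.0592 = (+2.00 − (+2.001))·2/0.0592 = -0.0338.
So 2·log[Ag⁺] = 1·log(0.0381) − log Q = -1.4191 − (-0.0338) = -1.3853; log[Ag⁺] = -1.3853 / 2 = -0.6926; [Ag⁺] = 10^(-0.6926) ≈ 0.20 M.

0.20 M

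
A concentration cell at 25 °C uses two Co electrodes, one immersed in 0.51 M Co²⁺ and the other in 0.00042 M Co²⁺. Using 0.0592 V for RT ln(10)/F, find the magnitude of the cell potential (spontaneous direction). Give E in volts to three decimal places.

+0.091 V

For a concentration cell E°cell = 0. The 0.51 M side is the cathode (reduction is favoured where [Co²⁺] is higher).
With n = 2, E = −(0.0592/2) log([Co²⁺]ₐₙ/[Co²⁺]꜀ₐₜ) = −(0.0592/2) log(0.00042/0.51) = −(0.0592/2)(-3.084) = +0.091 V.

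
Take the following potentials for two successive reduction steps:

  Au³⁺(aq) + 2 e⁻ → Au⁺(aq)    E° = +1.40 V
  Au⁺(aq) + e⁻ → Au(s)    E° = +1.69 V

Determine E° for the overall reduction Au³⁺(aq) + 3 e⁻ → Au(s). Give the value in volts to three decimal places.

+1.497 V

Standard free energies of sequential steps add: ΔG°₃ = ΔG°₁ + ΔG°₂, so n₃E°₃ = n₁E°₁ + n₂E°₂.
E°₃ = (2×+1.40 + 1×+1.69) / 3 = (+4.490) / 3 = +1.497 V.
E° values themselves are not directly additive — weighting by electron count is essential.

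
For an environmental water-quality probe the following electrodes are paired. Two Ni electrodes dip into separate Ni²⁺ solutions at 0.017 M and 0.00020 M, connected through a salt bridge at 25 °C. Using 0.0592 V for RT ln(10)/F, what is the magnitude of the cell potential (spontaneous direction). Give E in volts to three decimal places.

+0.057 V

For a concentration cell E°cell = 0. The 0.017 M side is the cathode (reduction is favoured where [Ni²⁺] is higher).
With n = 2, E = −(0.0592/2) log([Ni²⁺]ₐₙ/[Ni²⁺]꜀ₐₜ) = −(0.0592/2) log(0.0002/0.017) = −(0.0592/2)(-1.929) = +0.057 V.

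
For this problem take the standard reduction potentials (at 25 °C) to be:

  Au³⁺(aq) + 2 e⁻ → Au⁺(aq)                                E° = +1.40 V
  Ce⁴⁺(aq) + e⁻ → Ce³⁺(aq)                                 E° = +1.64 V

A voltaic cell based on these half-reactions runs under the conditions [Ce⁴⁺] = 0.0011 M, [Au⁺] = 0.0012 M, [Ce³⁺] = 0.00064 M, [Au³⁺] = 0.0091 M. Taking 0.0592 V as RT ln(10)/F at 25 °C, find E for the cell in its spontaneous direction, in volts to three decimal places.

+0.228 V

Ce⁴⁺/Ce³⁺ is the cathode (higher E°), Au³⁺/Au⁺ the anode: E°cell = +1.64 − (+1.40) = +0.24 V, n = 2.
Overall: 2 Ce⁴⁺(aq) + Au⁺(aq) → 2 Ce³⁺(aq) + Au³⁺(aq)
Q = [Ce³⁺]^2·[Au³⁺] / ([Ce⁴⁺]^2·[Au⁺]); log Q = 0.409.
E = E° − (0.0592/n) log Q = +0.24 − (0.0592/2)(0.409) = +0.228 V.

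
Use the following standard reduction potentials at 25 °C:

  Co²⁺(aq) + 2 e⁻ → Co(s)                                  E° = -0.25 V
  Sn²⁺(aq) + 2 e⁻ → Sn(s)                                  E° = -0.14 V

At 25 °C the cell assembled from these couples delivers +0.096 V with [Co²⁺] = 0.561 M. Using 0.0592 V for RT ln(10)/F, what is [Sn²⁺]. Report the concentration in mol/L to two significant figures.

0.19 M

Sn²⁺/Sn is the cathode, Co²⁺/Co the anode: E°cell = +0.11 V, n = 2.
Overall reaction: Sn²⁺(aq) + Co(s) → Sn(s) + Co²⁺(aq); Q = [Co²⁺]^1/[Sn²⁺]^1.
From E = E° − (0.0592/n) log Q: log Q = (E° − E)·n/0.0592 = (+0.11 − (+0.096))·2/0.0592 = 0.4730.
So 1·log[Sn²⁺] = 1·log(0.561) − log Q = -0.2510 − (0.4730) = -0.7240; [Sn²⁺] = 10^(-0.7240) ≈ 0.19 M.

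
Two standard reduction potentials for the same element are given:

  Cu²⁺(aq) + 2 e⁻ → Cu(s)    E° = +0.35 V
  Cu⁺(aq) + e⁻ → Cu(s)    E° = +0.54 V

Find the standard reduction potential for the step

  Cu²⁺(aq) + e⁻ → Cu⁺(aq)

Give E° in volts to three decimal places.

Sequential free energies add, so n₃E°₃ = n₁E°₁ + n₂E°₂.
With n₃ = 2, and the known step contributing 1×(+0.54) V, the unknown satisfies 1·E° = 2×(+0.35) − 1×(+0.54) = +0.160.
E° = +0.160 / 1 = +0.160 V.

+0.160 V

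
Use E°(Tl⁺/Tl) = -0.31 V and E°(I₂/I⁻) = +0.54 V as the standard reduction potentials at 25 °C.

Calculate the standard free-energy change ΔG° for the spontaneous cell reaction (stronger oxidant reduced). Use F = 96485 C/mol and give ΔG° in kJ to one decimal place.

-164.0 kJ

I₂/I⁻ (E° = +0.54 V) is the cathode; Tl⁺/Tl (E° = -0.31 V) is the anode, so E°cell = +0.85 V.
Balancing electrons gives n = 2 (lcm of 2 and 1).
ΔG° = −nFE° = −(2)(96485)(+0.85) = -164,024 J = -164.0 kJ.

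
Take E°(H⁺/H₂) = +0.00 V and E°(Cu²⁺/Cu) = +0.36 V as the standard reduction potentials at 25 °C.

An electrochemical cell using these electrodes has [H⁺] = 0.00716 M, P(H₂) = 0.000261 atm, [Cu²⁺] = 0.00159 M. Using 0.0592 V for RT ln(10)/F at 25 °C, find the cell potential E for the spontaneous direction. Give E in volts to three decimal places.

+0.298 V

Cu²⁺/Cu is the cathode (higher E°), H⁺/H₂ the anode: E°cell = +0.36 − (+0.00) = +0.36 V, n = 2.
Overall: Cu²⁺(aq) + H₂(g) → Cu(s) + 2 H⁺(aq)
Q = [H⁺]^2 / ([Cu²⁺]·P(H₂)); log Q = 2.092.
E = E° − (0.0592/n) log Q = +0.36 − (0.0592/2)(2.092) = +0.298 V.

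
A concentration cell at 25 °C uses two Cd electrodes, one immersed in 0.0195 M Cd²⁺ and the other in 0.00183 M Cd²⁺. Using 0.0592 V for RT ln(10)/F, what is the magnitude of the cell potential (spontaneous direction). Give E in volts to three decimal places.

+0.030 V

For a concentration cell E°cell = 0. The 0.0195 M side is the cathode (reduction is favoured where [Cd²⁺] is higher).
With n = 2, E = −(0.0592/2) log([Cd²⁺]ₐₙ/[Cd²⁺]꜀ₐₜ) = −(0.0592/2) log(0.00183/0.0195) = −(0.0592/2)(-1.028) = +0.030 V.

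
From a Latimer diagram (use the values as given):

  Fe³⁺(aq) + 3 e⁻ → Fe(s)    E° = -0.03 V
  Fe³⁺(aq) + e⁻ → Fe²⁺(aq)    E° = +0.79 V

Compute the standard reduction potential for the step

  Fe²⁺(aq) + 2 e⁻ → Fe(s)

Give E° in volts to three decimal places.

Sequential free energies add, so n₃E°₃ = n₁E°₁ + n₂E°₂.
With n₃ = 3, and the known step contributing 1×(+0.79) V, the unknown satisfies 2·E° = 3×(-0.03) − 1×(+0.79) = -0.880.
E° = -0.880 / 2 = -0.440 V.

-0.440 V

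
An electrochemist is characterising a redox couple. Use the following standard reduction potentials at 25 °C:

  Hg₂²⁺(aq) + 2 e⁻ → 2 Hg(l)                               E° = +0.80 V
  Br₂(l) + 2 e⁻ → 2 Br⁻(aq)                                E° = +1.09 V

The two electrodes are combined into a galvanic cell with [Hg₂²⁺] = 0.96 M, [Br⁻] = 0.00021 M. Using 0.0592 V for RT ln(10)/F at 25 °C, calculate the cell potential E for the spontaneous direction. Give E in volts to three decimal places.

Br₂/Br⁻ is the cathode (higher E°), Hg₂²⁺/Hg the anode: E°cell = +1.09 − (+0.80) = +0.29 V, n = 2.
Overall: Br₂(l) + 2 Hg(l) → 2 Br⁻(aq) + Hg₂²⁺(aq)
Q = [Br⁻]^2·[Hg₂²⁺]; log Q = -7.373.
E = E° − (0.0592/n) log Q = +0.29 − (0.0592/2)(-7.373) = +0.508 V.

+0.508 V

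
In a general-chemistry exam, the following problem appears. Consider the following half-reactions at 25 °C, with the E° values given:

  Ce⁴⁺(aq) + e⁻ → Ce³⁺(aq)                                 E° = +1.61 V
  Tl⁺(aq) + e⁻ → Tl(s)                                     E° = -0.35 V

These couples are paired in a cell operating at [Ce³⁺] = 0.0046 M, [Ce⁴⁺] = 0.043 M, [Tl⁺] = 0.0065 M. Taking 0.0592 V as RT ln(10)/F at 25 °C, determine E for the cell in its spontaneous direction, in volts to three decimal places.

+2.147 V

Ce⁴⁺/Ce³⁺ is the cathode (higher E°), Tl⁺/Tl the anode: E°cell = +1.61 − (-0.35) = +1.96 V, n = 1.
Overall: Ce⁴⁺(aq) + Tl(s) → Ce³⁺(aq) + Tl⁺(aq)
Q = [Ce³⁺]·[Tl⁺] / ([Ce⁴⁺]); log Q = -3.158.
E = E° − (0.0592/n) log Q = +1.96 − (0.0592/1)(-3.158) = +2.147 V.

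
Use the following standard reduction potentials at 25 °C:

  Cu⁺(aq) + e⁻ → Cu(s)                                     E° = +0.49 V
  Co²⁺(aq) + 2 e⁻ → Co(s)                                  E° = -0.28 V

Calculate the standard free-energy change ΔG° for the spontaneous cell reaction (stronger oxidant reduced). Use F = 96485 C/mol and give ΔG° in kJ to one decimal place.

-148.6 kJ

Cu⁺/Cu (E° = +0.49 V) is the cathode; Co²⁺/Co (E° = -0.28 V) is the anode, so E°cell = +0.77 V.
Balancing electrons gives n = 2 (lcm of 1 and 2).
ΔG° = −nFE° = −(2)(96485)(+0.77) = -148,587 J = -148.6 kJ.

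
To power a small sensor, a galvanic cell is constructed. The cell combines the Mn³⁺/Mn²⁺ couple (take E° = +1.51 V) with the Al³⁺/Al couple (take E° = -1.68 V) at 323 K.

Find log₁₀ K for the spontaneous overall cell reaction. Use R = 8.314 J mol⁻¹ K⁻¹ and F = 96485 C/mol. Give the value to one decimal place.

149.3

Cathode: Mn³⁺/Mn²⁺; anode: Al³⁺/Al. E°cell = (+1.51) − (-1.68) = +3.19 V, with n = 3.
ΔG° = −nFE° = −RT ln K, so ln K = nFE°/(RT) = (3)(96485)(+3.19) / ((8.314)(323)) = 343.842.
log₁₀ K = 343.842 / ln 10 = 149.3.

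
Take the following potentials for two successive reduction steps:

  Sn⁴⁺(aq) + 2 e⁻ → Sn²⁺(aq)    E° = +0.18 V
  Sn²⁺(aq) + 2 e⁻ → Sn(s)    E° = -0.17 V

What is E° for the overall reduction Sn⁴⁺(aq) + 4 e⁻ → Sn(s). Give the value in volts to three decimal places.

+0.005 V

Since ΔG° = −nFE° is additive over sequential reductions, n₃E°₃ = n₁E°₁ + n₂E°₂.
E°₃ = (2×+0.18 + 2×-0.17) / 4 = (+0.020) / 4 = +0.005 V.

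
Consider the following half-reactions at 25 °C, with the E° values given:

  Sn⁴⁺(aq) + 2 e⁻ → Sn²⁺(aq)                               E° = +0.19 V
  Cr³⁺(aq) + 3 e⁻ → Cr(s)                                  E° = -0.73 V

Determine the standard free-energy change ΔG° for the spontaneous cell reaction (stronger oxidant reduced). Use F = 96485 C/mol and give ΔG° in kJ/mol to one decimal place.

-532.6 kJ/mol

Sn⁴⁺/Sn²⁺ (E° = +0.19 V) is the cathode; Cr³⁺/Cr (E° = -0.73 V) is the anode, so E°cell = +0.92 V.
Balancing electrons gives n = 6 (lcm of 2 and 3).
ΔG° = −nFE° = −(6)(96485)(+0.92) = -532,597 J = -532.6 kJ/mol.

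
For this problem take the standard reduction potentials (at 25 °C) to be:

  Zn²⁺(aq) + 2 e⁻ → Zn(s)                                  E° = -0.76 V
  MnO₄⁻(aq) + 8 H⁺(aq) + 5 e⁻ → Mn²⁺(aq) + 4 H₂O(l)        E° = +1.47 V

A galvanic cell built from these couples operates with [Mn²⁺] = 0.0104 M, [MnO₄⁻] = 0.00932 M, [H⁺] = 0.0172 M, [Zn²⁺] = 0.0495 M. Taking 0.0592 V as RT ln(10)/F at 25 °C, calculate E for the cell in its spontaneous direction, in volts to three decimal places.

MnO₄⁻/Mn²⁺ is the cathode (higher E°), Zn²⁺/Zn the anode: E°cell = +1.47 − (-0.76) = +2.23 V, n = 10.
Overall: 2 MnO₄⁻(aq) + 16 H⁺(aq) + 5 Zn(s) → 2 Mn²⁺(aq) + 8 H₂O(l) + 5 Zn²⁺(aq)
Q = [Mn²⁺]^2·[Zn²⁺]^5 / ([MnO₄⁻]^2·[H⁺]^16); log Q = 21.800.
E = E° − (0.0592/n) log Q = +2.23 − (0.0592/10)(21.800) = +2.101 V.

+2.101 V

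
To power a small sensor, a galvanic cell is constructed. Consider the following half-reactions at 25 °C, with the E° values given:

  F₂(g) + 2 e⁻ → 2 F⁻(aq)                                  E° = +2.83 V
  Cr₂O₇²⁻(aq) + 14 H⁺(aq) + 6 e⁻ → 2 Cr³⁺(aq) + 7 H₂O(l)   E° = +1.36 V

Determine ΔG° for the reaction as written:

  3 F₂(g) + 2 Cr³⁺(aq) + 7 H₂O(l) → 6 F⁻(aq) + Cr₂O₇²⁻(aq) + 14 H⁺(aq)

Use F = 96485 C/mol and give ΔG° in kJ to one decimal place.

As written, F₂/F⁻ is reduced (cathode) and Cr₂O₇²⁻/Cr³⁺ is oxidised (anode), so E°cell = (+2.83) − (+1.36) = +1.47 V.
Balancing electrons gives n = 6.
ΔG° = −nFE° = −(6)(96485)(+1.47) = -850,998 J = -851.0 kJ.

-851.0 kJ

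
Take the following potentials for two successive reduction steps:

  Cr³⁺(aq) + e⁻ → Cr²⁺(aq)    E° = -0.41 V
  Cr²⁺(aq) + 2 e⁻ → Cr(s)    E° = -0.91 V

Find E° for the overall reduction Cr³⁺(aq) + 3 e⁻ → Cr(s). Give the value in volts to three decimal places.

Adding the free-energy changes (−nFE°) of the two steps gives −n₃FE°₃ = −n₁FE°₁ − n₂FE°₂.
E°₃ = (1×-0.41 + 2×-0.91) / 3 = (-2.230) / 3 = -0.743 V.
Simply averaging or adding the two E° values would be wrong; the electron-weighted sum is required.

-0.743 V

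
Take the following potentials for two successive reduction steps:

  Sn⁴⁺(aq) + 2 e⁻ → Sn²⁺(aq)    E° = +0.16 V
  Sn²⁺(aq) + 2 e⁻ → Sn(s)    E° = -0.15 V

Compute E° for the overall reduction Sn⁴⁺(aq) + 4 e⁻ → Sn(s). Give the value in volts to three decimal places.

+0.005 V

Since ΔG° = −nFE° is additive over sequential reductions, n₃E°₃ = n₁E°₁ + n₂E°₂.
E°₃ = (2×+0.16 + 2×-0.15) / 4 = (+0.020) / 4 = +0.005 V.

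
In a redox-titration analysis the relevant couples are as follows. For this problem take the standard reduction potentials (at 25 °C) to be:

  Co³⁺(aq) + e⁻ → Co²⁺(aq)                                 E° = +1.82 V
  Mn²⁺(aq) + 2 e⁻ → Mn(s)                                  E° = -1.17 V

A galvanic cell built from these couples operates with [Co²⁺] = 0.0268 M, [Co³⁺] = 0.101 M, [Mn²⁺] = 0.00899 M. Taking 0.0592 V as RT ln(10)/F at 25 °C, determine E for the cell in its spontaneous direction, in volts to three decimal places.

+3.085 V

Co³⁺/Co²⁺ is the cathode (higher E°), Mn²⁺/Mn the anode: E°cell = +1.82 − (-1.17) = +2.99 V, n = 2.
Overall: 2 Co³⁺(aq) + Mn(s) → 2 Co²⁺(aq) + Mn²⁺(aq)
Q = [Co²⁺]^2·[Mn²⁺] / ([Co³⁺]^2); log Q = -3.199.
E = E° − (0.0592/n) log Q = +2.99 − (0.0592/2)(-3.199) = +3.085 V.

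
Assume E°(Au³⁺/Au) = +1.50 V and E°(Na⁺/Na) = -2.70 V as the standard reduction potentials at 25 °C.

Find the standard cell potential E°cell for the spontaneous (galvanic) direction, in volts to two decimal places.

The Au³⁺/Au couple has the higher reduction potential, so it is the cathode; Na⁺/Na is oxidised at the anode.
E°cell = E°(cathode) − E°(anode) = (+1.50) − (-2.70) = +4.20 V.

+4.20 V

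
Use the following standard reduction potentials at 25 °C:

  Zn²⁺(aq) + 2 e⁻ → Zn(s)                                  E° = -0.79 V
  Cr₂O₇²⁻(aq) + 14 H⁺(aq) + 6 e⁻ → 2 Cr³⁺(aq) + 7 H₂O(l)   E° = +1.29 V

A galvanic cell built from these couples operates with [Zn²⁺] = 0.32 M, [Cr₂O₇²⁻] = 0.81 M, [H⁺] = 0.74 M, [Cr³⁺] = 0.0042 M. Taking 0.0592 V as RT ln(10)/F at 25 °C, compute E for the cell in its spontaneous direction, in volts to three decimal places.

Cr₂O₇²⁻/Cr³⁺ is the cathode (higher E°), Zn²⁺/Zn the anode: E°cell = +1.29 − (-0.79) = +2.08 V, n = 6.
Overall: Cr₂O₇²⁻(aq) + 14 H⁺(aq) + 3 Zn(s) → 2 Cr³⁺(aq) + 7 H₂O(l) + 3 Zn²⁺(aq)
Q = [Cr³⁺]^2·[Zn²⁺]^3 / ([Cr₂O₇²⁻]·[H⁺]^14); log Q = -4.316.
E = E° − (0.0592/n) log Q = +2.08 − (0.0592/6)(-4.316) = +2.123 V.

+2.123 V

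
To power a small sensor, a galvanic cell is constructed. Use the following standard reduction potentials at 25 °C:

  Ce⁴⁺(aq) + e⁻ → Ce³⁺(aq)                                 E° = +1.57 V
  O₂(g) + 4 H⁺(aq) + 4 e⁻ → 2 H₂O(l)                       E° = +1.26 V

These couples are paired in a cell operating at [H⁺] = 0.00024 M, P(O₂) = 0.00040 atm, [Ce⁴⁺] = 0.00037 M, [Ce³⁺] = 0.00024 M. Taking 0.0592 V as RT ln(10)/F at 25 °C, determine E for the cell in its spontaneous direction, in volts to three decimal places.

+0.586 V

Ce⁴⁺/Ce³⁺ is the cathode (higher E°), O₂/H₂O the anode: E°cell = +1.57 − (+1.26) = +0.31 V, n = 4.
Overall: 4 Ce⁴⁺(aq) + 2 H₂O(l) → 4 Ce³⁺(aq) + O₂(g) + 4 H⁺(aq)
Q = [Ce³⁺]^4·P(O₂)·[H⁺]^4 / ([Ce⁴⁺]^4); log Q = -18.629.
E = E° − (0.0592/n) log Q = +0.31 − (0.0592/4)(-18.629) = +0.586 V.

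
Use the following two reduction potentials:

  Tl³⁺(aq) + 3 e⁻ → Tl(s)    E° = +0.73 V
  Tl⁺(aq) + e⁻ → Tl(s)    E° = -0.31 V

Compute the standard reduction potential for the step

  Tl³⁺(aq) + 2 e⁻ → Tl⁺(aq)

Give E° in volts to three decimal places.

Sequential free energies add, so n₃E°₃ = n₁E°₁ + n₂E°₂.
With n₃ = 3, and the known step contributing 1×(-0.31) V, the unknown satisfies 2·E° = 3×(+0.73) − 1×(-0.31) = +2.500.
E° = +2.500 / 2 = +1.250 V.

+1.250 V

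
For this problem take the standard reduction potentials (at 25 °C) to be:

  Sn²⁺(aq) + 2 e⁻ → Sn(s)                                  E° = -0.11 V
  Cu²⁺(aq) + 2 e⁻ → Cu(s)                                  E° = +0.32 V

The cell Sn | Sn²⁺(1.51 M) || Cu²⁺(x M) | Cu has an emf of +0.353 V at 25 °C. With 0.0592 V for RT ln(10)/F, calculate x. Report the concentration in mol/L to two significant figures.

Cu²⁺/Cu is the cathode, Sn²⁺/Sn the anode: E°cell = +0.43 V, n = 2.
Overall reaction: Cu²⁺(aq) + Sn(s) → Cu(s) + Sn²⁺(aq); Q = [Sn²⁺]^1/[Cu²⁺]^1.
From E = E° − (0.0592/n) log Q: log Q = (E° − E)·n/0.0592 = (+0.43 − (+0.353))·2/0.0592 = 2.6014.
So 1·log[Cu²⁺] = 1·log(1.51) − log Q = 0.1790 − (2.6014) = -2.4224; [Cu²⁺] = 10^(-2.4224) ≈ 0.0038 M.

0.0038 M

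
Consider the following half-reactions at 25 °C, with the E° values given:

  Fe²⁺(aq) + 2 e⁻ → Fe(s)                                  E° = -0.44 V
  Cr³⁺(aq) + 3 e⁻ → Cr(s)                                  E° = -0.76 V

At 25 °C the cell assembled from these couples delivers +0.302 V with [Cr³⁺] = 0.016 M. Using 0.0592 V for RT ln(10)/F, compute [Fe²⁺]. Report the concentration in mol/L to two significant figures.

0.016 M

Fe²⁺/Fe is the cathode, Cr³⁺/Cr the anode: E°cell = +0.32 V, n = 6.
Overall reaction: 3 Fe²⁺(aq) + 2 Cr(s) → 3 Fe(s) + 2 Cr³⁺(aq); Q = [Cr³⁺]^2/[Fe²⁺]^3.
From E = E° − (0.0592/n) log Q: log Q = (E° − E)·n/0.0592 = (+0.32 − (+0.302))·6/0.0592 = 1.8243.
So 3·log[Fe²⁺] = 2·log(0.016) − log Q = -3.5918 − (1.8243) = -5.4161; log[Fe²⁺] = -5.4161 / 3 = -1.8054; [Fe²⁺] = 10^(-1.8054) ≈ 0.016 M.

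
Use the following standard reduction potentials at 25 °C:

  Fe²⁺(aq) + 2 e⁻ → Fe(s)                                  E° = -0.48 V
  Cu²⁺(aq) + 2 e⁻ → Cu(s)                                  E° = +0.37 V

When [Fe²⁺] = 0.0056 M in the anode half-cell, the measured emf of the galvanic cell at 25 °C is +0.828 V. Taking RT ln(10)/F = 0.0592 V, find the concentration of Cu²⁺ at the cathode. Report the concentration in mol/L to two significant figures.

Cu²⁺/Cu is the cathode, Fe²⁺/Fe the anode: E°cell = +0.85 V, n = 2.
Overall reaction: Cu²⁺(aq) + Fe(s) → Cu(s) + Fe²⁺(aq); Q = [Fe²⁺]^1/[Cu²⁺]^1.
From E = E° − (0.0592/n) log Q: log Q = (E° − E)·n/0.0592 = (+0.85 − (+0.828))·2/0.0592 = 0.7432.
So 1·log[Cu²⁺] = 1·log(0.0056) − log Q = -2.2518 − (0.7432) = -2.9950; [Cu²⁺] = 10^(-2.9950) ≈ 0.0010 M.

0.0010 M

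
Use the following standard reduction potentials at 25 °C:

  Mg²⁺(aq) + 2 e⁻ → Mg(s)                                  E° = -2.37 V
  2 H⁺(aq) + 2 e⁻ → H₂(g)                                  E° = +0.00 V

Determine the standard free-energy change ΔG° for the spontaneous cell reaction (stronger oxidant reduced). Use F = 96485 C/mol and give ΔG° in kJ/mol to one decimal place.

H⁺/H₂ (E° = +0.00 V) is the cathode; Mg²⁺/Mg (E° = -2.37 V) is the anode, so E°cell = +2.37 V.
Balancing electrons gives n = 2 (lcm of 2 and 2).
ΔG° = −nFE° = −(2)(96485)(+2.37) = -457,339 J = -457.3 kJ/mol.

-457.3 kJ/mol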